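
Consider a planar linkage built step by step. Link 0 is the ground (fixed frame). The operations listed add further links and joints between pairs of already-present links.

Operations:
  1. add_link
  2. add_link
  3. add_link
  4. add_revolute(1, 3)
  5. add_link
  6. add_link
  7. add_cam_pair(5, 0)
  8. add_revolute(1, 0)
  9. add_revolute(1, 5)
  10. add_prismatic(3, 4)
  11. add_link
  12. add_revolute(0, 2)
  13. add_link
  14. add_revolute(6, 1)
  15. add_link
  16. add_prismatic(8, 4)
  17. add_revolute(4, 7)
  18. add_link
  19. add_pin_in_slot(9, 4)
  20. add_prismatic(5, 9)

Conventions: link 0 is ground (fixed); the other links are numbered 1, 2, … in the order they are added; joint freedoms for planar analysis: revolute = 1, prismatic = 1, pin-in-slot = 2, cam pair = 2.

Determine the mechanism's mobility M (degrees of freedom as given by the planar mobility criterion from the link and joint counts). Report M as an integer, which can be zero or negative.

link 0 = ground. State L|J1|J2 = 1|0|0
+link1  2|0|0
+link2  3|0|0
+link3  4|0|0
R(1,3) f=1→J1  4|1|0
+link4  5|1|0
+link5  6|1|0
C(5,0) f=2→J2  6|1|1
R(1,0) f=1→J1  6|2|1
R(1,5) f=1→J1  6|3|1
P(3,4) f=1→J1  6|4|1
+link6  7|4|1
R(0,2) f=1→J1  7|5|1
+link7  8|5|1
R(6,1) f=1→J1  8|6|1
+link8  9|6|1
P(8,4) f=1→J1  9|7|1
R(4,7) f=1→J1  9|8|1
+link9  10|8|1
PS(9,4) f=2→J2  10|8|2
P(5,9) f=1→J1  10|9|2
M = 3(10−1)−2·9−2 = 27−18−2 = 7

M = 7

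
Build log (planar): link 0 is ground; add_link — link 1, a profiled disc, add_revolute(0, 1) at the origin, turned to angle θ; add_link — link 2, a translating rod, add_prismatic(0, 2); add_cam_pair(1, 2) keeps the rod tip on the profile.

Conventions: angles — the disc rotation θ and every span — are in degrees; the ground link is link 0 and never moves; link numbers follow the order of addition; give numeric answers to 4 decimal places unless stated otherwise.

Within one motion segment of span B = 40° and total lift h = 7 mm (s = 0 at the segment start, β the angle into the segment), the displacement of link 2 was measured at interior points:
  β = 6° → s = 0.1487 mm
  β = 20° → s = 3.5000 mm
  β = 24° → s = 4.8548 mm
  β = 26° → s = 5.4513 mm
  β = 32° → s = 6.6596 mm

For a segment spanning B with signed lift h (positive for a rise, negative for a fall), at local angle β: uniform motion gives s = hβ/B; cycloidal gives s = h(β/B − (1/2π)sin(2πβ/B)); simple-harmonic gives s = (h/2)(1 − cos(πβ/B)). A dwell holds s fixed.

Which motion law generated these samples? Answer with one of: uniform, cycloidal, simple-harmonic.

candidates at β/B = r: uniform s = h·r (linear in β); cycloidal s = h·(r − sin(2πr)/(2π)); simple-harmonic s = (h/2)(1 − cos(πr))
β=6°: printed 0.1487 | uniform 1.0500, cycloidal 0.1487, simple-harmonic 0.3815
β=20°: printed 3.5000 | uniform 3.5000, cycloidal 3.5000, simple-harmonic 3.5000
β=24°: printed 4.8548 | uniform 4.2000, cycloidal 4.8548, simple-harmonic 4.5816
β=26°: printed 5.4513 | uniform 4.5500, cycloidal 5.4513, simple-harmonic 5.0890
β=32°: printed 6.6596 | uniform 5.6000, cycloidal 6.6596, simple-harmonic 6.3316
only one law matches every sample → cycloidal

cycloidal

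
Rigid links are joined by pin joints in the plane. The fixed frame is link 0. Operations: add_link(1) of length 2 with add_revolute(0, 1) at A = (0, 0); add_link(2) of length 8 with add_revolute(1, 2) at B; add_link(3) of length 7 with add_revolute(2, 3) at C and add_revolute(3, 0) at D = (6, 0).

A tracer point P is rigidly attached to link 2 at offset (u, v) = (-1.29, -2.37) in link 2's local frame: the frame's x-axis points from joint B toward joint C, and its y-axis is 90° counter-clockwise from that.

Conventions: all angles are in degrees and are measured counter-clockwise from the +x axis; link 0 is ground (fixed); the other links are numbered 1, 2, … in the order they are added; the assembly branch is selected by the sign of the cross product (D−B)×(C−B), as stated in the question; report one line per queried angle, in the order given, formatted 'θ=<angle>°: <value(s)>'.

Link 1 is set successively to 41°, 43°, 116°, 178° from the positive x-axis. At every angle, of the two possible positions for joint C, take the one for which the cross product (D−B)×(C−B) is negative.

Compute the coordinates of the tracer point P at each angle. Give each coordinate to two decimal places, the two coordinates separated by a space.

A=(0,0), D=(6.00,0)
θ=41°: B = A + 2.00·(cos41°, sin41°) = (1.5094, 1.3121)
θ=41°: |BD| = 4.6784
θ=41°: circle(B,8.00) ∩ circle(D,7.00): a=3.9423, h=6.9612
θ=41°:   candidates: C₊=(7.2459,6.8882) cross=32.567; C₋=(3.3411,-6.4754) cross=-32.567
θ=41°:   branch - wants cross < 0 → take C=(3.3411,-6.4754) (cross=-32.567)
θ=41°: ex = (C−B)/|BC| = (0.2290,-0.9734); ey = (0.9734,0.2290)
θ=41°: P = B + -1.29·ex + -2.37·ey = (-1.0930,2.0252)
θ=43°: B = A + 2.00·(cos43°, sin43°) = (1.4627, 1.3640)
θ=43°: |BD| = 4.7379
θ=43°: circle(B,8.00) ∩ circle(D,7.00): a=3.9519, h=6.9557
θ=43°:   candidates: C₊=(7.2498,6.8875) cross=32.955; C₋=(3.2448,-6.4350) cross=-32.955
θ=43°:   branch - wants cross < 0 → take C=(3.2448,-6.4350) (cross=-32.955)
θ=43°: ex = (C−B)/|BC| = (0.2228,-0.9749); ey = (0.9749,0.2228)
θ=43°: P = B + -1.29·ex + -2.37·ey = (-1.1351,2.0936)
θ=116°: B = A + 2.00·(cos116°, sin116°) = (-0.8767, 1.7976)
θ=116°: |BD| = 7.1078
θ=116°: circle(B,8.00) ∩ circle(D,7.00): a=4.6091, h=6.5388
θ=116°:   candidates: C₊=(5.2362,6.9582) cross=46.477; C₋=(1.9288,-5.6943) cross=-46.477
θ=116°:   branch - wants cross < 0 → take C=(1.9288,-5.6943) (cross=-46.477)
θ=116°: ex = (C−B)/|BC| = (0.3507,-0.9365); ey = (0.9365,0.3507)
θ=116°: P = B + -1.29·ex + -2.37·ey = (-3.5486,2.1745)
θ=178°: B = A + 2.00·(cos178°, sin178°) = (-1.9988, 0.0698)
θ=178°: |BD| = 7.9991
θ=178°: circle(B,8.00) ∩ circle(D,7.00): a=4.9372, h=6.2948
θ=178°:   candidates: C₊=(2.9931,6.3213) cross=50.353; C₋=(2.8833,-6.2678) cross=-50.353
θ=178°:   branch - wants cross < 0 → take C=(2.8833,-6.2678) (cross=-50.353)
θ=178°: ex = (C−B)/|BC| = (0.6103,-0.7922); ey = (0.7922,0.6103)
θ=178°: P = B + -1.29·ex + -2.37·ey = (-4.6635,-0.3546)

θ=41°: -1.09 2.03
θ=43°: -1.14 2.09
θ=116°: -3.55 2.17
θ=178°: -4.66 -0.35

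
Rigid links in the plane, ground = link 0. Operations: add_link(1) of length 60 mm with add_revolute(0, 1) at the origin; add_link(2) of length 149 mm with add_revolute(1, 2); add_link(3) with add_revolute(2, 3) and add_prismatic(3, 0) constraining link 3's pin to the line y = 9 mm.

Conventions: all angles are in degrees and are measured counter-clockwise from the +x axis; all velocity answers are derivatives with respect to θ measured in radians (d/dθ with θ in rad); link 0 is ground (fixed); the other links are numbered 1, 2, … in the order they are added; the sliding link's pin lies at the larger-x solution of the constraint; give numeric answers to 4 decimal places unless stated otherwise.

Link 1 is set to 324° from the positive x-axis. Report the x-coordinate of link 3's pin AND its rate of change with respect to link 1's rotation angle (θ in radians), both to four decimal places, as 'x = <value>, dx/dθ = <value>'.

geometry: r = 60 mm, L = 149 mm, e = 9 mm
crank pin P = (r cos θ, r sin θ) = (48.541020, -35.267115)
h = r sin θ − e = -35.267115 − 9 = -44.267115
x = r cos θ + √(L² − h²) = 48.541020 + 142.272353 = 190.813373
dx/dθ = −r sin θ − h·r cos θ/√(L² − h²) (θ in radians; h = -44.267115) = 50.370337

x = 190.8134, dx/dθ = 50.3703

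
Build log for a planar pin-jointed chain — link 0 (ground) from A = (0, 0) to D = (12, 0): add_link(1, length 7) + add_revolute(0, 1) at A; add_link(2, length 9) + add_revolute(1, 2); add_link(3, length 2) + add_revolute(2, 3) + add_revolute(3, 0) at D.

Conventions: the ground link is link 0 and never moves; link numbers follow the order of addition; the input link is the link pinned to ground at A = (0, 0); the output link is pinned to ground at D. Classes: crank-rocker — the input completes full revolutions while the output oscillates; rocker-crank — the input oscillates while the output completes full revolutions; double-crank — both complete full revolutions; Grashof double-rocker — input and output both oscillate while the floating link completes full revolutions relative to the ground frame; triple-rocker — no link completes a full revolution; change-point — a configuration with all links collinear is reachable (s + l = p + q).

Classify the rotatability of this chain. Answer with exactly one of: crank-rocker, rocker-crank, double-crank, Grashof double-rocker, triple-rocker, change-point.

lengths: ground=12, input=7, coupler=9, output=2
sorted: s=2 (shortest), l=12 (longest), p+q=16
s + l = 14 vs p + q = 16
s + l < p + q (Grashof) with shortest = output link → rocker-crank

rocker-crank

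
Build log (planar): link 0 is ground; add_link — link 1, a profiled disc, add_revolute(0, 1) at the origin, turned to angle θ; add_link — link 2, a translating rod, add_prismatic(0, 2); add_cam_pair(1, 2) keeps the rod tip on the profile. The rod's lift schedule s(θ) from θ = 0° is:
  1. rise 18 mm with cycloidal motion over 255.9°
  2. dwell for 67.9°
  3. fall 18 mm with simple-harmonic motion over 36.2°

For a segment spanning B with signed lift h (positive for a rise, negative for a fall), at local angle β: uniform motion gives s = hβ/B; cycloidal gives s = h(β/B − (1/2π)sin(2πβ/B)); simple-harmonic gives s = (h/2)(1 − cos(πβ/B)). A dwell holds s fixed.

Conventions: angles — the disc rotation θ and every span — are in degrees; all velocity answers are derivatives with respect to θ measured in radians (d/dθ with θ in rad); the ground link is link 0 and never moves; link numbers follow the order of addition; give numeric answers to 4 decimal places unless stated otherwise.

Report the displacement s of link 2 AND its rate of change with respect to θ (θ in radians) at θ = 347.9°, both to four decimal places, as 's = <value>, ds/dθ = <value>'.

seg 1 [0°–255.9°] cycloidal, h=18: full span → s += 18 → s = 18.0000
seg 2 [255.9°–323.8°] dwell: s stays 18.0000
seg 3 [323.8°–360°] simple-harmonic, h=-18: θ=347.9° here. β=24.1, B=36.2. -18/2·(1 − cos(π·0.6657)) = -13.4774 → s = 4.5226
velocity in seg [323.8°–360°] (simple-harmonic), θ in radians: β = 24.1° = 0.4206 rad, B = 36.2° = 0.6318 rad; ds/dθ = (πh/(2B)) sin(πβ/B) = (π·(-18)/(2·0.6318)) sin(π·0.6657) = -38.820399 mm/rad

s = 4.5226, ds/dθ = -38.8204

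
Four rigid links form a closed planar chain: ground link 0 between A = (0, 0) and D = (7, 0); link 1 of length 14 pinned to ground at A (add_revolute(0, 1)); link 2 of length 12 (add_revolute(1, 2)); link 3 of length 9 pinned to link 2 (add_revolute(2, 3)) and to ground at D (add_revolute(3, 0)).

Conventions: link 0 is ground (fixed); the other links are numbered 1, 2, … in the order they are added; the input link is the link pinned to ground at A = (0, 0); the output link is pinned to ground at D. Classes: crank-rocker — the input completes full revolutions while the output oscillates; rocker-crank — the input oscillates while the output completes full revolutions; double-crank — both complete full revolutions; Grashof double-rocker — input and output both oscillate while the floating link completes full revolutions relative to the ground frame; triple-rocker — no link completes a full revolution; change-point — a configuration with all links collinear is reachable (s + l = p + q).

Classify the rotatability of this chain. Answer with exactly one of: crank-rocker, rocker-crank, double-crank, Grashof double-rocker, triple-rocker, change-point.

lengths: ground=7, input=14, coupler=12, output=9
sorted: s=7 (shortest), l=14 (longest), p+q=21
s + l = 21 vs p + q = 21
s + l = p + q → change-point (collinear configuration reachable)

change-point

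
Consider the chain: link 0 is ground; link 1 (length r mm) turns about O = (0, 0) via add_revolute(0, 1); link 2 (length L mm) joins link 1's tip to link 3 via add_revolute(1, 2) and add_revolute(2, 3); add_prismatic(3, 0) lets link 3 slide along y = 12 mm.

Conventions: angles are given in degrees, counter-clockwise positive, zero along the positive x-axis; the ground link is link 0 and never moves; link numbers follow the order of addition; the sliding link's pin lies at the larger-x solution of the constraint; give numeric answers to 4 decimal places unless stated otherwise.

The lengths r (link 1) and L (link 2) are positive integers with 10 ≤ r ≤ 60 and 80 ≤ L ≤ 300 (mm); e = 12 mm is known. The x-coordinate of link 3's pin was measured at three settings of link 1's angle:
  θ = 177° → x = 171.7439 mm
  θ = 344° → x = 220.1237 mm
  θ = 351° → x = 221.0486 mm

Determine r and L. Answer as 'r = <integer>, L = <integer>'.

constraint per measurement: (x − r cos θ)² + (r sin θ − e)² = L²
subtracting the θ₁ and θ₂ equations cancels the r² and L² terms:
r = (x₁² − x₂²) / (2[(x₁cos θ₁ + e sin θ₁) − (x₂cos θ₂ + e sin θ₂)]) = 25.0000 → r = 25
L² = (x₁ − r cos θ₁)² + (r sin θ₁ − e)² = 38808.9922 → L = 197.0000 → L = 197
check at θ₃=351°: x = 221.0486 (printed 221.0486) ✓

r = 25, L = 197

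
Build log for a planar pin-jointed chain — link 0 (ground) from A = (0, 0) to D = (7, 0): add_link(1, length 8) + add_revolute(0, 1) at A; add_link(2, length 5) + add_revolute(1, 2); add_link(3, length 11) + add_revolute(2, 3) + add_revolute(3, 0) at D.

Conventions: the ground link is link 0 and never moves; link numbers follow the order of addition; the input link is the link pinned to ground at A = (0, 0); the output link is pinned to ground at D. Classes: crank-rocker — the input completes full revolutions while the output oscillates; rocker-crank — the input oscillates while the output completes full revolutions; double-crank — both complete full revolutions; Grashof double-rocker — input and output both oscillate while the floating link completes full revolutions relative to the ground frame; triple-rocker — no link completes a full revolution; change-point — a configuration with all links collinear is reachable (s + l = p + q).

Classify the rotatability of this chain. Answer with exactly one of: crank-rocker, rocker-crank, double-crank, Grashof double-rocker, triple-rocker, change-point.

lengths: ground=7, input=8, coupler=5, output=11
sorted: s=5 (shortest), l=11 (longest), p+q=15
s + l = 16 vs p + q = 15
s + l > p + q → non-Grashof → no link fully rotates → triple-rocker

triple-rocker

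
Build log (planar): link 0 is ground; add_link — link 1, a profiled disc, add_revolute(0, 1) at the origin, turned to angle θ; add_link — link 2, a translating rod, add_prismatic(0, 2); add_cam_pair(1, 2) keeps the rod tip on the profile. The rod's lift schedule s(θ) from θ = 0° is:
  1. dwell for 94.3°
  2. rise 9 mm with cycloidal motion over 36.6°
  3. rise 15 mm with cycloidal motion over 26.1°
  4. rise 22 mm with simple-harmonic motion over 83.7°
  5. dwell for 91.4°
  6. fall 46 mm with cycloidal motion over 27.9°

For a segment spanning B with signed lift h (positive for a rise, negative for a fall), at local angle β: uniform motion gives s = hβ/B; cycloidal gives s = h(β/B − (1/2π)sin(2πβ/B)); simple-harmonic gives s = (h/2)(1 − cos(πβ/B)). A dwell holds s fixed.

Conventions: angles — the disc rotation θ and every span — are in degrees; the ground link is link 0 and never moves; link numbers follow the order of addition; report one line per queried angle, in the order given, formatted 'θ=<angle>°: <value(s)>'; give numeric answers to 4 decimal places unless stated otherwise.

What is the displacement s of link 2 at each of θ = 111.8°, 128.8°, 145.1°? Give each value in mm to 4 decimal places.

seg 1 [0°–94.3°] dwell: s stays 0.0000
seg 2 [94.3°–130.9°] cycloidal, h=9: θ=111.8° here. β=17.5, B=36.6. 9·(0.4781 − sin(2π·0.4781)/(2π)) = 4.1072 → s = 4.1072
seg 2 [94.3°–130.9°] cycloidal, h=9: θ=128.8° here. β=34.5, B=36.6. 9·(0.9426 − sin(2π·0.9426)/(2π)) = 8.9889 → s = 8.9889
seg 2 [94.3°–130.9°] cycloidal, h=9: full span → s += 9 → s = 9.0000
seg 3 [130.9°–157°] cycloidal, h=15: θ=145.1° here. β=14.2, B=26.1. 15·(0.5441 − sin(2π·0.5441)/(2π)) = 8.8134 → s = 17.8134

θ=111.8°: 4.1072
θ=128.8°: 8.9889
θ=145.1°: 17.8134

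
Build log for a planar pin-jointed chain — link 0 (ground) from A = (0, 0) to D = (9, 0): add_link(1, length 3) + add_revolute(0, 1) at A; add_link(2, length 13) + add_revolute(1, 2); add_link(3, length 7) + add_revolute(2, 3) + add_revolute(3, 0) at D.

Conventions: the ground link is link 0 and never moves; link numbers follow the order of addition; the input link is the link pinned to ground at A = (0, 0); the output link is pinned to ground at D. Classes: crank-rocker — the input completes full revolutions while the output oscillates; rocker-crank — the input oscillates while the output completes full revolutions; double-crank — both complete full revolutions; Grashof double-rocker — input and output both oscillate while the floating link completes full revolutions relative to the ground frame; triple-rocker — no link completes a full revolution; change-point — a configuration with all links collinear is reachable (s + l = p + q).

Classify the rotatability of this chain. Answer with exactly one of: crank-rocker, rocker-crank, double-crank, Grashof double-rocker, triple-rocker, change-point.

lengths: ground=9, input=3, coupler=13, output=7
sorted: s=3 (shortest), l=13 (longest), p+q=16
s + l = 16 vs p + q = 16
s + l = p + q → change-point (collinear configuration reachable)

change-point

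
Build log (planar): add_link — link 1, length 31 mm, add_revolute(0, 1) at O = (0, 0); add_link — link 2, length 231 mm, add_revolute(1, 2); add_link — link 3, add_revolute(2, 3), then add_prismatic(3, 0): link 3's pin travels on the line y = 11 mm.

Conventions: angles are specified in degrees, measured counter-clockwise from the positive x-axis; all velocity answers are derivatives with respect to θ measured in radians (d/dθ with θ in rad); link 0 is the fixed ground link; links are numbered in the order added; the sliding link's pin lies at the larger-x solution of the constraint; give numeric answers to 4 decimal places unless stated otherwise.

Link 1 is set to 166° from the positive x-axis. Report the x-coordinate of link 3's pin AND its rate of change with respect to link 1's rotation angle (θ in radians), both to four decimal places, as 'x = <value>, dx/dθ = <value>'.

geometry: r = 31 mm, L = 231 mm, e = 11 mm
crank pin P = (r cos θ, r sin θ) = (-30.079168, 7.499579)
h = r sin θ − e = 7.499579 − 11 = -3.500421
x = r cos θ + √(L² − h²) = -30.079168 + 230.973477 = 200.894309
dx/dθ = −r sin θ − h·r cos θ/√(L² − h²) (θ in radians; h = -3.500421) = -7.955431

x = 200.8943, dx/dθ = -7.9554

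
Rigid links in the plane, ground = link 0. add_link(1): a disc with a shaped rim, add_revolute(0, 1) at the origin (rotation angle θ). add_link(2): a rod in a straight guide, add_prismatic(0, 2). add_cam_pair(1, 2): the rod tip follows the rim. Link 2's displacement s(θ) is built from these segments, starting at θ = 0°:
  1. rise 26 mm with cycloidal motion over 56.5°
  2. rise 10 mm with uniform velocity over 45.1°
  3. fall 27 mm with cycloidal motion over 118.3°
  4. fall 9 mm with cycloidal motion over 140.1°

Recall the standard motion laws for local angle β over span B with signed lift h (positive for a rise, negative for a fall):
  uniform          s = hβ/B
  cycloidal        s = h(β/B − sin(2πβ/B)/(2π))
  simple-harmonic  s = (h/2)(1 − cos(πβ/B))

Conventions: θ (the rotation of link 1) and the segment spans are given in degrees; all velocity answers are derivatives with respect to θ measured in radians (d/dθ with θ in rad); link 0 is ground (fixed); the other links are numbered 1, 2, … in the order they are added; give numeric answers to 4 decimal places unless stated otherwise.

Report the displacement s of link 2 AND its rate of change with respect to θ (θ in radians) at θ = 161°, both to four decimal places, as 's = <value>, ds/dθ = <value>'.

segment 1 (0° to 56.5°, cycloidal, h = 26) is passed completely: s = 0.0000 + (26) = 26.0000
segment 2 (56.5° to 101.6°, uniform, h = 10) is passed completely: s = 26.0000 + (10) = 36.0000
θ = 161° falls in segment 3 (101.6° to 219.9°, cycloidal, h = -27): β = 161 − 101.6 = 59.4°, B = 118.3°; Δs = -27·(0.5021 − sin(2π·0.5021)/(2π)) = -13.6141; s = 36.0000 − 13.6141 = 22.3859
velocity in seg [101.6°–219.9°] (cycloidal), θ in radians: β = 59.4° = 1.0367 rad, B = 118.3° = 2.0647 rad; ds/dθ = (h/B)(1 − cos(2πβ/B)) = ((-27)/2.0647)(1 − cos(2π·0.5021)) = -26.152458 mm/rad

s = 22.3859, ds/dθ = -26.1525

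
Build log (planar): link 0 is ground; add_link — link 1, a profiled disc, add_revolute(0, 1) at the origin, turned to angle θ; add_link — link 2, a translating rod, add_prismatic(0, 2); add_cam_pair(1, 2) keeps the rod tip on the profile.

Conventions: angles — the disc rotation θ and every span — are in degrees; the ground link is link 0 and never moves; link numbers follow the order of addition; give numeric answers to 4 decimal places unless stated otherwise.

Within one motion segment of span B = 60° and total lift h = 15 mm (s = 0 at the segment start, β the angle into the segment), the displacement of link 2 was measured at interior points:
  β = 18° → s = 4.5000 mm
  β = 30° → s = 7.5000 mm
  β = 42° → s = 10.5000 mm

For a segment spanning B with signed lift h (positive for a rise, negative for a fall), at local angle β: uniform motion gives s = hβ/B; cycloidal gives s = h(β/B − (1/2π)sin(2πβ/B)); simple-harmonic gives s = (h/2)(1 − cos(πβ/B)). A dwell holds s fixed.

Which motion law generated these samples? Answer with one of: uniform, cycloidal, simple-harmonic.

candidates at β/B = r: uniform s = h·r (linear in β); cycloidal s = h·(r − sin(2πr)/(2π)); simple-harmonic s = (h/2)(1 − cos(πr))
β=18°: printed 4.5000 | uniform 4.5000, cycloidal 2.2295, simple-harmonic 3.0916
β=30°: printed 7.5000 | uniform 7.5000, cycloidal 7.5000, simple-harmonic 7.5000
β=42°: printed 10.5000 | uniform 10.5000, cycloidal 12.7705, simple-harmonic 11.9084
only one law matches every sample → uniform

uniform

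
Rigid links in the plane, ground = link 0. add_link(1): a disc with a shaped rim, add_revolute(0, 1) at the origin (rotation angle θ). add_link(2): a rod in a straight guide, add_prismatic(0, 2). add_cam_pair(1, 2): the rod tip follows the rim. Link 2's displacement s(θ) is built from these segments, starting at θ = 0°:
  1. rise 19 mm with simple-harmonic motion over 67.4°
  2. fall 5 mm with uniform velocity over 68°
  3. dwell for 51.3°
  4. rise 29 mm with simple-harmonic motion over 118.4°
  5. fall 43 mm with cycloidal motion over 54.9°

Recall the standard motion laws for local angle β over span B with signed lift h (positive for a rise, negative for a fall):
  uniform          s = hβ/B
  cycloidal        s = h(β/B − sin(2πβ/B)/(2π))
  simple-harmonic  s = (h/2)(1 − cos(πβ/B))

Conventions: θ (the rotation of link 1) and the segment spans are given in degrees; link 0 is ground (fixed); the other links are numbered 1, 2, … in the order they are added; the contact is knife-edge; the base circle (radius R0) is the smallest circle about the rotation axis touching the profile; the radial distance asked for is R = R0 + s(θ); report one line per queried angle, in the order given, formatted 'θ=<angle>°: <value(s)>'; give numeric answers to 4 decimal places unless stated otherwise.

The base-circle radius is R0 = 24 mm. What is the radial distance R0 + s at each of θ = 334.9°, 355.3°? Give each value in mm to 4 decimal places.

segment 1 (0° to 67.4°, simple-harmonic, h = 19) is passed completely: s = 0.0000 + (19) = 19.0000
segment 2 (67.4° to 135.4°, uniform, h = -5) is passed completely: s = 19.0000 + (-5) = 14.0000
segment 3 (135.4° to 186.7°, dwell): s unchanged at 14.0000
segment 4 (186.7° to 305.1°, simple-harmonic, h = 29) is passed completely: s = 14.0000 + (29) = 43.0000
θ = 334.9° falls in segment 5 (305.1° to 360°, cycloidal, h = -43): β = 334.9 − 305.1 = 29.8°, B = 54.9°; Δs = -43·(0.5428 − sin(2π·0.5428)/(2π)) = -25.1591; s = 43.0000 − 25.1591 = 17.8409
θ = 355.3° falls in segment 5 (305.1° to 360°, cycloidal, h = -43): β = 355.3 − 305.1 = 50.2°, B = 54.9°; Δs = -43·(0.9144 − sin(2π·0.9144)/(2π)) = -42.8250; s = 43.0000 − 42.8250 = 0.1750
θ=334.9°: R = R0 + s = 24 + 17.8409 = 41.8409
θ=355.3°: R = R0 + s = 24 + 0.1750 = 24.1750

θ=334.9°: 41.8409
θ=355.3°: 24.1750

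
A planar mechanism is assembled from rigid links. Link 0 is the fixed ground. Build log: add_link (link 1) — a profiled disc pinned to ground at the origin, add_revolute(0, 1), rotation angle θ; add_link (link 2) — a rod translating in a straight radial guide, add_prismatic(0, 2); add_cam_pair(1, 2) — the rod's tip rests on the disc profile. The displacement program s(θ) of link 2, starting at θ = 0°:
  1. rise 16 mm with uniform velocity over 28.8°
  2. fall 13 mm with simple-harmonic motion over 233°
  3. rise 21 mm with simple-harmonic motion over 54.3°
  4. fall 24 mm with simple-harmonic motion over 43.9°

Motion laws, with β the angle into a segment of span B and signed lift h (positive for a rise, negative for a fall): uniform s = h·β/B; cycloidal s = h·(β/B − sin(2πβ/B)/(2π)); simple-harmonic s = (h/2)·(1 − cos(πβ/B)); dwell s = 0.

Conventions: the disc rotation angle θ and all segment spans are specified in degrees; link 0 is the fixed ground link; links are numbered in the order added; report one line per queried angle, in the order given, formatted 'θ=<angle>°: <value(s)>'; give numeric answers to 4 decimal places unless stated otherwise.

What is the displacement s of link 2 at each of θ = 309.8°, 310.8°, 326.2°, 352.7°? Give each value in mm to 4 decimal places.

seg 1 [0°–28.8°] uniform, h=16: full span → s += 16 → s = 16.0000
seg 2 [28.8°–261.8°] simple-harmonic, h=-13: full span → s += -13 → s = 3.0000
seg 3 [261.8°–316.1°] simple-harmonic, h=21: θ=309.8° here. β=48, B=54.3. 21/2·(1 − cos(π·0.8840)) = 20.3102 → s = 23.3102
seg 3 [261.8°–316.1°] simple-harmonic, h=21: θ=310.8° here. β=49, B=54.3. 21/2·(1 − cos(π·0.9024)) = 20.5102 → s = 23.5102
seg 3 [261.8°–316.1°] simple-harmonic, h=21: full span → s += 21 → s = 24.0000
seg 4 [316.1°–360°] simple-harmonic, h=-24: θ=326.2° here. β=10.1, B=43.9. -24/2·(1 − cos(π·0.2301)) = -3.0004 → s = 20.9996
seg 4 [316.1°–360°] simple-harmonic, h=-24: θ=352.7° here. β=36.6, B=43.9. -24/2·(1 − cos(π·0.8337)) = -22.3995 → s = 1.6005

θ=309.8°: 23.3102
θ=310.8°: 23.5102
θ=326.2°: 20.9996
θ=352.7°: 1.6005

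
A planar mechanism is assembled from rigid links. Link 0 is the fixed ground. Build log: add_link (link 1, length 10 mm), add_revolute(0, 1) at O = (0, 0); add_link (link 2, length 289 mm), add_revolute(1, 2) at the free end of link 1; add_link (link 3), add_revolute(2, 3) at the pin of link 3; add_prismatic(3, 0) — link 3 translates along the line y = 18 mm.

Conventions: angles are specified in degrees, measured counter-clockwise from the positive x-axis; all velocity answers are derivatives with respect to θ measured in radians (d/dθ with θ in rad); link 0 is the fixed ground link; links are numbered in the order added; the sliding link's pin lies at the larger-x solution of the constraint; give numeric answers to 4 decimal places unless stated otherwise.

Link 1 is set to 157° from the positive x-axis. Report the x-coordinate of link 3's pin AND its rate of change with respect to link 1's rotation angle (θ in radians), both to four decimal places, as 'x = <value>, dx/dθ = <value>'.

geometry: r = 10 mm, L = 289 mm, e = 18 mm
crank pin P = (r cos θ, r sin θ) = (-9.205049, 3.907311)
h = r sin θ − e = 3.907311 − 18 = -14.092689
x = r cos θ + √(L² − h²) = -9.205049 + 288.656190 = 279.451142
dx/dθ = −r sin θ − h·r cos θ/√(L² − h²) (θ in radians; h = -14.092689) = -4.356717

x = 279.4511, dx/dθ = -4.3567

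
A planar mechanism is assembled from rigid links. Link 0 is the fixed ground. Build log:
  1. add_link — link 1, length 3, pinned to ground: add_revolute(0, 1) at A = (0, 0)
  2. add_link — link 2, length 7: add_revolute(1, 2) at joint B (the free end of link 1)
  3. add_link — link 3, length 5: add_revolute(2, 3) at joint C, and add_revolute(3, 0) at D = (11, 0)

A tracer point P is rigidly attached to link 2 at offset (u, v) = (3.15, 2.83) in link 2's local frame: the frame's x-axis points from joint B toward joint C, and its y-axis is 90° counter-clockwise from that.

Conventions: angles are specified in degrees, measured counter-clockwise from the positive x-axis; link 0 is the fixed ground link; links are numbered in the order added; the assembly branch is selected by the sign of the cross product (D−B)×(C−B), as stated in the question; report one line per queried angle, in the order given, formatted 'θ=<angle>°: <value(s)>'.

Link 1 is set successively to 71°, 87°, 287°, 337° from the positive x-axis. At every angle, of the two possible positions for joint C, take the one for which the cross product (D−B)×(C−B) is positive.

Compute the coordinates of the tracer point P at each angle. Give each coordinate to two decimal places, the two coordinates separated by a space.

A=(0,0), D=(11.00,0)
θ=71°: B = A + 3.00·(cos71°, sin71°) = (0.9767, 2.8366)
θ=71°: |BD| = 10.4169
θ=71°: circle(B,7.00) ∩ circle(D,5.00): a=6.3604, h=2.9232
θ=71°:   candidates: C₊=(7.8928,3.9173) cross=30.450; C₋=(6.3008,-1.7081) cross=-30.450
θ=71°:   branch + wants cross > 0 → take C=(7.8928,3.9173) (cross=30.450)
θ=71°: ex = (C−B)/|BC| = (0.9880,0.1544); ey = (-0.1544,0.9880)
θ=71°: P = B + 3.15·ex + 2.83·ey = (3.6520,6.1190)
θ=87°: B = A + 3.00·(cos87°, sin87°) = (0.1570, 2.9959)
θ=87°: |BD| = 11.2493
θ=87°: circle(B,7.00) ∩ circle(D,5.00): a=6.6914, h=2.0556
θ=87°:   candidates: C₊=(7.1542,3.1952) cross=23.124; C₋=(6.0593,-0.7675) cross=-23.124
θ=87°:   branch + wants cross > 0 → take C=(7.1542,3.1952) (cross=23.124)
θ=87°: ex = (C−B)/|BC| = (0.9996,0.0285); ey = (-0.0285,0.9996)
θ=87°: P = B + 3.15·ex + 2.83·ey = (3.2251,5.9145)
θ=287°: B = A + 3.00·(cos287°, sin287°) = (0.8771, -2.8689)
θ=287°: |BD| = 10.5216
θ=287°: circle(B,7.00) ∩ circle(D,5.00): a=6.4013, h=2.8326
θ=287°:   candidates: C₊=(6.2635,1.6017) cross=29.803; C₋=(7.8082,-3.8487) cross=-29.803
θ=287°:   branch + wants cross > 0 → take C=(6.2635,1.6017) (cross=29.803)
θ=287°: ex = (C−B)/|BC| = (0.7695,0.6387); ey = (-0.6387,0.7695)
θ=287°: P = B + 3.15·ex + 2.83·ey = (1.4936,1.3205)
θ=337°: B = A + 3.00·(cos337°, sin337°) = (2.7615, -1.1722)
θ=337°: |BD| = 8.3215
θ=337°: circle(B,7.00) ∩ circle(D,5.00): a=5.6028, h=4.1963
θ=337°:   candidates: C₊=(7.7173,3.7715) cross=34.919; C₋=(8.8995,-4.5374) cross=-34.919
θ=337°:   branch + wants cross > 0 → take C=(7.7173,3.7715) (cross=34.919)
θ=337°: ex = (C−B)/|BC| = (0.7080,0.7062); ey = (-0.7062,0.7080)
θ=337°: P = B + 3.15·ex + 2.83·ey = (2.9930,3.0560)

θ=71°: 3.65 6.12
θ=87°: 3.23 5.91
θ=287°: 1.49 1.32
θ=337°: 2.99 3.06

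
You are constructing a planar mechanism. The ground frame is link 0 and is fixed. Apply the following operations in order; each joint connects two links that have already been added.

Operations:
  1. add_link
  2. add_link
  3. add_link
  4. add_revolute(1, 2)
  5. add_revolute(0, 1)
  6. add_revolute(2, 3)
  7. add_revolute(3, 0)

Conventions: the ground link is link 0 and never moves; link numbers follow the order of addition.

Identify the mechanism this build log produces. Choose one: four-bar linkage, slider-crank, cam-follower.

links: 4 (incl. ground); joints: 4 revolute, 0 prismatic, 0 higher (cam) pair, forming one closed loop
4 links in a single 4R loop → four-bar linkage

four-bar linkage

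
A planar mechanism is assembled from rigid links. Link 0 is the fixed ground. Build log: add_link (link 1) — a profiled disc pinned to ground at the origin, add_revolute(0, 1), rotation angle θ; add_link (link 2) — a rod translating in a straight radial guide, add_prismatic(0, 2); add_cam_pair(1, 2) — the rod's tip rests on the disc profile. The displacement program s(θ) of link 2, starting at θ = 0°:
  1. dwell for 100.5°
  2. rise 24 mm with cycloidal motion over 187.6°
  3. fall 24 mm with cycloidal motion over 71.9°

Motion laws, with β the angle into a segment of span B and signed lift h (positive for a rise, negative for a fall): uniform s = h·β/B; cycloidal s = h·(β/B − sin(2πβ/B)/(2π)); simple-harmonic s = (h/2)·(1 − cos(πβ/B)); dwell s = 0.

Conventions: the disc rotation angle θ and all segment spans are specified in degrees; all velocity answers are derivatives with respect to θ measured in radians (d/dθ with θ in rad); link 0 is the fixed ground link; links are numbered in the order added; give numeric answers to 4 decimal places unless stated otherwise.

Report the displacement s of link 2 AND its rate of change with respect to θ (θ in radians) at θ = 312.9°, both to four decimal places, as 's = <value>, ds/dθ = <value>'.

seg 1 [0°–100.5°] dwell: s stays 0.0000
seg 2 [100.5°–288.1°] cycloidal, h=24: full span → s += 24 → s = 24.0000
seg 3 [288.1°–360°] cycloidal, h=-24: θ=312.9° here. β=24.8, B=71.9. -24·(0.3449 − sin(2π·0.3449)/(2π)) = -5.1179 → s = 18.8821
velocity in seg [288.1°–360°] (cycloidal), θ in radians: β = 24.8° = 0.4328 rad, B = 71.9° = 1.2549 rad; ds/dθ = (h/B)(1 − cos(2πβ/B)) = ((-24)/1.2549)(1 − cos(2π·0.3449)) = -29.867484 mm/rad

s = 18.8821, ds/dθ = -29.8675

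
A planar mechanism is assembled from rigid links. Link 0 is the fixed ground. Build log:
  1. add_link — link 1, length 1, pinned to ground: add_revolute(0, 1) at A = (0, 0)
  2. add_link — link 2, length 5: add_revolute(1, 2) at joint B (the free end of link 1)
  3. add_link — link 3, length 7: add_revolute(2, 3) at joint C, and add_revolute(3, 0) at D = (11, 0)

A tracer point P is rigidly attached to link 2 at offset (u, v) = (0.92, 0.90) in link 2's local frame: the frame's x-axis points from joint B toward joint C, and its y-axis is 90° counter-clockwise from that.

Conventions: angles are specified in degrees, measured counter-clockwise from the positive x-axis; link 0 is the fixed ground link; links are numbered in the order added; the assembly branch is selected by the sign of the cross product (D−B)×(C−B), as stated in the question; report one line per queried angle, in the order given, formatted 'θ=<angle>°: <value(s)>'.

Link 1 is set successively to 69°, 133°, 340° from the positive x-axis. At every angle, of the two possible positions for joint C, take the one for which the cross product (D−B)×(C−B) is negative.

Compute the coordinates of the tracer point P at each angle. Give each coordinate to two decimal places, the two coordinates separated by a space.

A=(0,0), D=(11.00,0)
θ=69°: B = A + 1.00·(cos69°, sin69°) = (0.3584, 0.9336)
θ=69°: |BD| = 10.6825
θ=69°: circle(B,5.00) ∩ circle(D,7.00): a=4.2179, h=2.6850
θ=69°:   candidates: C₊=(4.7948,3.2397) cross=28.682; C₋=(4.3255,-2.1098) cross=-28.682
θ=69°:   branch - wants cross < 0 → take C=(4.3255,-2.1098) (cross=-28.682)
θ=69°: ex = (C−B)/|BC| = (0.7934,-0.6087); ey = (0.6087,0.7934)
θ=69°: P = B + 0.92·ex + 0.90·ey = (1.6361,1.0877)
θ=133°: B = A + 1.00·(cos133°, sin133°) = (-0.6820, 0.7314)
θ=133°: |BD| = 11.7049
θ=133°: circle(B,5.00) ∩ circle(D,7.00): a=4.8272, h=1.3031
θ=133°:   candidates: C₊=(4.2172,1.7302) cross=15.252; C₋=(4.0544,-0.8708) cross=-15.252
θ=133°:   branch - wants cross < 0 → take C=(4.0544,-0.8708) (cross=-15.252)
θ=133°: ex = (C−B)/|BC| = (0.9473,-0.3204); ey = (0.3204,0.9473)
θ=133°: P = B + 0.92·ex + 0.90·ey = (0.4779,1.2891)
θ=340°: B = A + 1.00·(cos340°, sin340°) = (0.9397, -0.3420)
θ=340°: |BD| = 10.0661
θ=340°: circle(B,5.00) ∩ circle(D,7.00): a=3.8409, h=3.2011
θ=340°:   candidates: C₊=(4.6697,2.9878) cross=32.223; C₋=(4.8872,-3.4108) cross=-32.223
θ=340°:   branch - wants cross < 0 → take C=(4.8872,-3.4108) (cross=-32.223)
θ=340°: ex = (C−B)/|BC| = (0.7895,-0.6138); ey = (0.6138,0.7895)
θ=340°: P = B + 0.92·ex + 0.90·ey = (2.2184,-0.1961)

θ=69°: 1.64 1.09
θ=133°: 0.48 1.29
θ=340°: 2.22 -0.20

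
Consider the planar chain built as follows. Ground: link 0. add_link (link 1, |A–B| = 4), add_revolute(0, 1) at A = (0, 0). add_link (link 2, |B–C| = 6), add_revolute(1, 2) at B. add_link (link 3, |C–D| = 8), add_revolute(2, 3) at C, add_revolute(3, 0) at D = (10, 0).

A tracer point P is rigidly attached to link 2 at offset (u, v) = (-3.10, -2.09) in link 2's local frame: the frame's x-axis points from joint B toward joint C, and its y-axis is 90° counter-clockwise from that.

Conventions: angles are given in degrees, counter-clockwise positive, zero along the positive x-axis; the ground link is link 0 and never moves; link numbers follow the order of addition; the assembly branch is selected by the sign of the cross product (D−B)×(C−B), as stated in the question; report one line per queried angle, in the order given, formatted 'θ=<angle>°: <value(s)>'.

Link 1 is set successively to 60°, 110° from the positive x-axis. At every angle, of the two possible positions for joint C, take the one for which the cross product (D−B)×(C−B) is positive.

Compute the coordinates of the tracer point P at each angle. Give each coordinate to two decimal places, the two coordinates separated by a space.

A=(0,0), D=(10.00,0)
θ=60°: B = A + 4.00·(cos60°, sin60°) = (2.0000, 3.4641)
θ=60°: |BD| = 8.7178
θ=60°: circle(B,6.00) ∩ circle(D,8.00): a=2.7530, h=5.3311
θ=60°:   candidates: C₊=(6.6447,7.2624) cross=46.476; C₋=(2.4079,-2.5220) cross=-46.476
θ=60°:   branch + wants cross > 0 → take C=(6.6447,7.2624) (cross=46.476)
θ=60°: ex = (C−B)/|BC| = (0.7741,0.6330); ey = (-0.6330,0.7741)
θ=60°: P = B + -3.10·ex + -2.09·ey = (0.9233,-0.1162)
θ=110°: B = A + 4.00·(cos110°, sin110°) = (-1.3681, 3.7588)
θ=110°: |BD| = 11.9734
θ=110°: circle(B,6.00) ∩ circle(D,8.00): a=4.8174, h=3.5766
θ=110°:   candidates: C₊=(4.3286,5.6423) cross=42.825; C₋=(2.0830,-1.1494) cross=-42.825
θ=110°:   branch + wants cross > 0 → take C=(4.3286,5.6423) (cross=42.825)
θ=110°: ex = (C−B)/|BC| = (0.9494,0.3139); ey = (-0.3139,0.9494)
θ=110°: P = B + -3.10·ex + -2.09·ey = (-3.6553,0.8013)

θ=60°: 0.92 -0.12
θ=110°: -3.66 0.80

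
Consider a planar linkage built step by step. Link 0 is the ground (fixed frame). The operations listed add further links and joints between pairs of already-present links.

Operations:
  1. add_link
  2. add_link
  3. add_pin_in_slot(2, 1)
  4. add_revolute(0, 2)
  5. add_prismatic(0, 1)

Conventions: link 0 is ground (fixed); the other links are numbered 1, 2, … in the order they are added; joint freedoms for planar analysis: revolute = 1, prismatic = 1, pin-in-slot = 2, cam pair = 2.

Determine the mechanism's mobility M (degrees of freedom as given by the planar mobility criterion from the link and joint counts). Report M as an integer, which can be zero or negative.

L=1 J1=0 J2=0
add link → L=2 J1=0 J2=0
add link → L=3 J1=0 J2=0
PS@2,1 dof=2 J2 → L=3 J1=0 J2=1
R@0,2 dof=1 J1 → L=3 J1=1 J2=1
P@0,1 dof=1 J1 → L=3 J1=2 J2=1
M=3(L−1)−2J1−J2=3·2−2·2−1=1

M = 1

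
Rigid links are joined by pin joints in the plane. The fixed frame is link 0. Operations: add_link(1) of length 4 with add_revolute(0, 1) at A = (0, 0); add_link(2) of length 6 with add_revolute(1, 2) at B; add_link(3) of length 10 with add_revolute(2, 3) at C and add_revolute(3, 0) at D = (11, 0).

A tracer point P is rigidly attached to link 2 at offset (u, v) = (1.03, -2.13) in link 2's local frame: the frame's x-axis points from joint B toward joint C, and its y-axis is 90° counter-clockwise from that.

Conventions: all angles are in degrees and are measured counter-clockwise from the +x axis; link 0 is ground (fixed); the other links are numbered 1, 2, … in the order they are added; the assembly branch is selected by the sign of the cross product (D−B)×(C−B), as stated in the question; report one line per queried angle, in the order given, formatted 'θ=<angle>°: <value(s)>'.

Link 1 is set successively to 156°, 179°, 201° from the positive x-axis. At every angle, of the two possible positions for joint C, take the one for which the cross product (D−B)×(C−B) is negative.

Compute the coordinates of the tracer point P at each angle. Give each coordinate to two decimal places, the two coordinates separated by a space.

A=(0,0), D=(11.00,0)
θ=156°: B = A + 4.00·(cos156°, sin156°) = (-3.6542, 1.6269)
θ=156°: |BD| = 14.7442
θ=156°: circle(B,6.00) ∩ circle(D,10.00): a=5.2018, h=2.9903
θ=156°:   candidates: C₊=(1.8458,4.0250) cross=44.089; C₋=(1.1859,-1.9190) cross=-44.089
θ=156°:   branch - wants cross < 0 → take C=(1.1859,-1.9190) (cross=-44.089)
θ=156°: ex = (C−B)/|BC| = (0.8067,-0.5910); ey = (0.5910,0.8067)
θ=156°: P = B + 1.03·ex + -2.13·ey = (-4.0821,-0.7000)
θ=179°: B = A + 4.00·(cos179°, sin179°) = (-3.9994, 0.0698)
θ=179°: |BD| = 14.9996
θ=179°: circle(B,6.00) ∩ circle(D,10.00): a=5.3664, h=2.6836
θ=179°:   candidates: C₊=(1.3794,2.7285) cross=40.254; C₋=(1.3544,-2.6388) cross=-40.254
θ=179°:   branch - wants cross < 0 → take C=(1.3544,-2.6388) (cross=-40.254)
θ=179°: ex = (C−B)/|BC| = (0.8923,-0.4514); ey = (0.4514,0.8923)
θ=179°: P = B + 1.03·ex + -2.13·ey = (-4.0419,-2.2958)
θ=201°: B = A + 4.00·(cos201°, sin201°) = (-3.7343, -1.4335)
θ=201°: |BD| = 14.8039
θ=201°: circle(B,6.00) ∩ circle(D,10.00): a=5.2403, h=2.9221
θ=201°:   candidates: C₊=(1.1985,1.9823) cross=43.259; C₋=(1.7644,-3.8344) cross=-43.259
θ=201°:   branch - wants cross < 0 → take C=(1.7644,-3.8344) (cross=-43.259)
θ=201°: ex = (C−B)/|BC| = (0.9164,-0.4002); ey = (0.4002,0.9164)
θ=201°: P = B + 1.03·ex + -2.13·ey = (-3.6427,-3.7977)

θ=156°: -4.08 -0.70
θ=179°: -4.04 -2.30
θ=201°: -3.64 -3.80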